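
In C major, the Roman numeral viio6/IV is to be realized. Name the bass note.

G

The applied chord viio6/IV is rooted on E: E-G-Bb.
The figure 6 means first inversion — the third is in the bass.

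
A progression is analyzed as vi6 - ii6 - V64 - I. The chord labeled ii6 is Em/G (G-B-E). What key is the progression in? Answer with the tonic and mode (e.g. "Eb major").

ii6 is given as G-B-E — a minor triad with root E.
If E is scale degree 2 and the mode makes that degree carry a minor triad, the tonic is D and the mode is major.

D major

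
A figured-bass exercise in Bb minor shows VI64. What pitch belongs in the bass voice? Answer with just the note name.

Db

VI in Bb minor has root Gb; the chord is Gb-Bb-Db.
The figure 64 means second inversion — the fifth is in the bass.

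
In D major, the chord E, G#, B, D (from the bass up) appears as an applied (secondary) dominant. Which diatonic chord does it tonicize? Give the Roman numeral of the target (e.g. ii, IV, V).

The chord is a dominant seventh chord on E.
A dominant resolves down a perfect fifth: E → A. In D major, A is scale degree 5, i.e. V.

V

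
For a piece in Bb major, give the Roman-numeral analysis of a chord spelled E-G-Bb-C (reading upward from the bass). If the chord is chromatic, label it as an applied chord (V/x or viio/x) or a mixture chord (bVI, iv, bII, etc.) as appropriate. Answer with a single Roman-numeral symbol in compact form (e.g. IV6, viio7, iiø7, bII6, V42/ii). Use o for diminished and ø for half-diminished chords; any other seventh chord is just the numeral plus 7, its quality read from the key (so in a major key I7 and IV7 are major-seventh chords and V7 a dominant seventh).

Stacked in thirds the chord is C-E-G-Bb: a dominant seventh chord on C.
C is not a diatonic chord root with this quality in Bb major, but it lies a perfect fifth above F (V), so the chord functions as an applied dominant of V.
With E in the bass the chord is in first inversion, so the figured bass is 65.

V65/V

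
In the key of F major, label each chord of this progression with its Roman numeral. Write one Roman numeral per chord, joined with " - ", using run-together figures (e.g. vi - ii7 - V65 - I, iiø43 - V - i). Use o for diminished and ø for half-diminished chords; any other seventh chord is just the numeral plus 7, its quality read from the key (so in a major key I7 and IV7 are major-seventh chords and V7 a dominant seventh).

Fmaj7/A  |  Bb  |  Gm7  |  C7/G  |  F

Fmaj7/A has root F, degree 1 in F major, so I65.
Bb has root Bb, degree 4 in F major, so IV.
Gm7: root G is the supertonic; minor seventh chord there is ii7.
C7/G has root C, degree 5 in F major, so V43.
F: root F is the tonic; major triad there is I.

I65 - IV - ii7 - V43 - I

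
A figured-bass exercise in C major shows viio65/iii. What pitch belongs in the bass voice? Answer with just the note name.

F#

The applied chord viio65/iii is rooted on D#: D#-F#-A-C.
The figure 65 means first inversion — the third is in the bass.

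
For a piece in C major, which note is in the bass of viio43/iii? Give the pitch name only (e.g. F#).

A

The applied chord viio43/iii is rooted on D#: D#-F#-A-C.
The figure 43 means second inversion — the fifth is in the bass.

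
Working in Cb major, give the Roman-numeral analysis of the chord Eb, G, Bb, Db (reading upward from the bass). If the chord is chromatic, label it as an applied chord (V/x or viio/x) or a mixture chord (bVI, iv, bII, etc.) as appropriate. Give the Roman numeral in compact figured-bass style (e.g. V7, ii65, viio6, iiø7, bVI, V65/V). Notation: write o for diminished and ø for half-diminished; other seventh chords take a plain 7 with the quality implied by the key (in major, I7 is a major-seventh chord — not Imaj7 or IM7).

Stacked in thirds the chord is Eb-G-Bb-Db: a dominant seventh chord on Eb.
Eb is not a diatonic chord root with this quality in Cb major, but it lies a perfect fifth above Ab (vi), so the chord functions as an applied dominant of vi.

V7/vi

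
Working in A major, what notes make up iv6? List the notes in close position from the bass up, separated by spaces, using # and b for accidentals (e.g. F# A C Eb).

iv6 is the minor subdominant, borrowed from the parallel minor. In A major that root is D.
So the chord is D-F-A, a minor triad.
With the 6 figure the chord is in first inversion; from the bass F upward in close position it reads F-A-D.

F A D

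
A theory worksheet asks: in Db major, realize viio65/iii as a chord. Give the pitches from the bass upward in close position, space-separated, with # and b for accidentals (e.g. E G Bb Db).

G Bb Db E

The slash marks an applied leading-tone chord: viio of iii. In Db major, iii is F, so the leading tone to it is E, a half step below.
Building a fully diminished seventh chord on E gives E-G-Bb-Db.
The figured bass 65 indicates first inversion, placing the third (G) in the bass: G-Bb-Db-E.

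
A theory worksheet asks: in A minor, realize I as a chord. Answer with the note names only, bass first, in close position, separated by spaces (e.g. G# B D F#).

A C# E

I is the major tonic (Picardy third), borrowed from the parallel major. In A minor that root is A.
So the chord is A-C#-E, a major triad.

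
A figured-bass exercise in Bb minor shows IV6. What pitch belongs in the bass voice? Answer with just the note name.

IV in Bb minor has root Eb; the chord is Eb-G-Bb.
The figure 6 means first inversion — the third is in the bass.

G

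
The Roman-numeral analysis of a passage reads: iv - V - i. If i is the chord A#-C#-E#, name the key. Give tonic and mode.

A# minor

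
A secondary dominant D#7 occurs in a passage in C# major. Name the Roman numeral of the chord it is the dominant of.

V

The chord is a dominant seventh chord on D#.
A dominant resolves down a perfect fifth: D# → G#. In C# major, G# is scale degree 5, i.e. V.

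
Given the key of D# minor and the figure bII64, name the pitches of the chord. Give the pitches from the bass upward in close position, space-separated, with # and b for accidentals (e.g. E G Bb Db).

B E G#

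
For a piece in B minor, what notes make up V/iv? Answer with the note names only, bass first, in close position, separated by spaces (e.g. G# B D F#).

V/iv is a secondary dominant — the dominant triad of iv. iv in B minor is E, so the applied chord's root is B, a perfect fifth above.
Building a major triad on B gives B-D#-F#.

B D# F#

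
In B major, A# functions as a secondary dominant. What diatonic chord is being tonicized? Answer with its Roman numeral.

iii

The chord is a major triad on A#.
A dominant resolves down a perfect fifth: A# → D#. In B major, D# is scale degree 3, i.e. iii.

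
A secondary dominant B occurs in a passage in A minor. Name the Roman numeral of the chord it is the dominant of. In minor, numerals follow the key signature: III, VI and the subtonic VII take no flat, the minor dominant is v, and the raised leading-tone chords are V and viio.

V

The chord is a major triad on B.
A dominant resolves down a perfect fifth: B → E. In A minor, E is scale degree 5, i.e. V.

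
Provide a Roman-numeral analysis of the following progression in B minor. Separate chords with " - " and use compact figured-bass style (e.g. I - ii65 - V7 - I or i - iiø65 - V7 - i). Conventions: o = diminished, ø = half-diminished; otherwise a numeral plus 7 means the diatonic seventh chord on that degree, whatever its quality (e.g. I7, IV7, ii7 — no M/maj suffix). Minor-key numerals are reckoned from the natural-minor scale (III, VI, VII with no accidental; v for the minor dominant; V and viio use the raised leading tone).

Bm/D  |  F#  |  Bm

i6 - V - i

Bm/D has root B, degree 1 in B minor, so i6.
F#: major triad on F# = scale degree 5 → V.
Bm has root B, degree 1 in B minor, so i.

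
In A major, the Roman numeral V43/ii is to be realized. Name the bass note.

C#

The applied chord V43/ii is rooted on F#: F#-A#-C#-E.
The figure 43 means second inversion — the fifth is in the bass.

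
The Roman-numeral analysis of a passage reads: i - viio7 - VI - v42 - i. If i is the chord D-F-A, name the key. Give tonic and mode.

The chord Dm is a minor triad rooted on D; its label is i.
If D is scale degree 1 and the mode makes that degree carry a minor triad, the tonic is D and the mode is minor.

D minor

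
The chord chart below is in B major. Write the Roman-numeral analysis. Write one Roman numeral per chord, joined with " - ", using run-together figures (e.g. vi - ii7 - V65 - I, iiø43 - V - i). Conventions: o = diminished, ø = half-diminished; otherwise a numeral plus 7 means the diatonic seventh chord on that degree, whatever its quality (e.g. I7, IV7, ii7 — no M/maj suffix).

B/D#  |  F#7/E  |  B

I6 - V42 - I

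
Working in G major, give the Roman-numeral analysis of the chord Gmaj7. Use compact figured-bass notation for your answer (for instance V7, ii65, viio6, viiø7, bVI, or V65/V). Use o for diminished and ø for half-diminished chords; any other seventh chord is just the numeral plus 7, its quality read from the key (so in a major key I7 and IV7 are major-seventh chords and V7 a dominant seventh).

The pitches G-B-D-F# form a major seventh chord rooted on G.
G is scale degree 1 in G major, and a major seventh chord on that degree is written I7.

I7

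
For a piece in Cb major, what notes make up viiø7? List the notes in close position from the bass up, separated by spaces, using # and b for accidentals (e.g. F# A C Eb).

Bb Db Fb Ab

In Cb major, the leading tone is Bb, and the diatonic chord built there is a half-diminished seventh chord.
Stacking thirds from Bb gives Bb-Db-Fb-Ab.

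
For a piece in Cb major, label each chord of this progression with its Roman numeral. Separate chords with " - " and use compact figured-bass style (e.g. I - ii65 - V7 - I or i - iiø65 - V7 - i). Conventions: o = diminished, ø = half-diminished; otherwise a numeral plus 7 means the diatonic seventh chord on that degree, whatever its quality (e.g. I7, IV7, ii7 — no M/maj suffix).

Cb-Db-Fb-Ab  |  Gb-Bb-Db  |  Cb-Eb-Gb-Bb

Cb-Db-Fb-Ab: minor seventh chord on Db = scale degree 2 → ii42.
Gb-Bb-Db: major triad on Gb = scale degree 5 → V.
Cb-Eb-Gb-Bb has root Cb, degree 1 in Cb major, so I7.

ii42 - V - I7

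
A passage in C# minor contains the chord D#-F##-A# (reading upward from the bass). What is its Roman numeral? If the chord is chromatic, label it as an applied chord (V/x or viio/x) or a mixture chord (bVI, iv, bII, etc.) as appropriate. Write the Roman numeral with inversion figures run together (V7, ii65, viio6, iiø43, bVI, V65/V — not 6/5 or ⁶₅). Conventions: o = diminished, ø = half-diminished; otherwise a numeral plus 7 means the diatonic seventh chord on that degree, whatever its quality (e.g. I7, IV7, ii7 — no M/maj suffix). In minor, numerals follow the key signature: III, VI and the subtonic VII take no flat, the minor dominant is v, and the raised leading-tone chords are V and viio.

Stacked in thirds the chord is D#-F##-A#: a major triad on D#.
D# is not a diatonic chord root with this quality in C# minor, but it lies a perfect fifth above G# (V), so the chord functions as an applied dominant of V.

V/V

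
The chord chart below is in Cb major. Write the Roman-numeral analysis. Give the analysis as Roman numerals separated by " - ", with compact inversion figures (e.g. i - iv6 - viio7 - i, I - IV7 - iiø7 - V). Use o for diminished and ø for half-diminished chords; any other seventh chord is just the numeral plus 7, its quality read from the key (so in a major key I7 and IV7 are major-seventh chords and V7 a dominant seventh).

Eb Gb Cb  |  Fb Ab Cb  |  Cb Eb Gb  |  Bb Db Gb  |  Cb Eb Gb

I6 - IV - I - V6 - I

Eb-Gb-Cb: major triad on Cb = scale degree 1 → I6.
Fb-Ab-Cb has root Fb, degree 4 in Cb major, so IV.
Cb-Eb-Gb: major triad on Cb = scale degree 1 → I.
Bb-Db-Gb: major triad on Gb = scale degree 5 → V6.
Cb-Eb-Gb: root Cb is the tonic; major triad there is I.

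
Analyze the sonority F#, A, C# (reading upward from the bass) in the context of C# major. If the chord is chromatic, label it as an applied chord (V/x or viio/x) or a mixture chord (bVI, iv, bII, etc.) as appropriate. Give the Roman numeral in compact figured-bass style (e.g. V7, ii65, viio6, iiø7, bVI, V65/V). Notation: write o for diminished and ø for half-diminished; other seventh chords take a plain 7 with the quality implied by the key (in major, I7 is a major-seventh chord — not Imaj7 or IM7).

iv

The pitches F#-A-C# form a minor triad rooted on F#.
F# is the fourth degree of C# major. This is the minor subdominant, borrowed from the parallel minor.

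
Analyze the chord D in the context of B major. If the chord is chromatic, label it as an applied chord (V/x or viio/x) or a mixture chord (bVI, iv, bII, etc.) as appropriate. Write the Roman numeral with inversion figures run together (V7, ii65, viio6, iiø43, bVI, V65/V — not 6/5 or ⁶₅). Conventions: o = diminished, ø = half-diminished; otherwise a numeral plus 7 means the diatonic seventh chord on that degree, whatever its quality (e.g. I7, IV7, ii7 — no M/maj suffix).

bIII

Stacked in thirds the chord is D-F#-A: a major triad on D.
D is the lowered third degree of B major (diatonic 3 would be D#). This is a major triad on the lowered third degree, borrowed from the parallel minor.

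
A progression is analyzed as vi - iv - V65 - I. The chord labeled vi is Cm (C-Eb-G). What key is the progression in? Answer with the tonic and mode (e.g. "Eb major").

The chord Cm is a minor triad rooted on C; its label is vi.
If C is scale degree 6 and the mode makes that degree carry a minor triad, the tonic is Eb and the mode is major.

Eb major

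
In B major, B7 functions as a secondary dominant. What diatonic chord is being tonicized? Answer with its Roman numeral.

IV

The chord is a dominant seventh chord on B.
A dominant resolves down a perfect fifth: B → E. In B major, E is scale degree 4, i.e. IV.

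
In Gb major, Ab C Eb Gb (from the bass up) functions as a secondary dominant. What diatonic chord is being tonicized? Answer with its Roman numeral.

V

The chord is a dominant seventh chord on Ab.
A dominant resolves down a perfect fifth: Ab → Db. In Gb major, Db is scale degree 5, i.e. V.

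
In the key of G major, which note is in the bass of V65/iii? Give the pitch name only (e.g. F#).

A#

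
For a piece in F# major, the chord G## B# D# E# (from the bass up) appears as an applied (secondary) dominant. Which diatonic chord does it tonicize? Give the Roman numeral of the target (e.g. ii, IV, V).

iii

The chord is a dominant seventh chord on E#.
A dominant resolves down a perfect fifth: E# → A#. In F# major, A# is scale degree 3, i.e. iii.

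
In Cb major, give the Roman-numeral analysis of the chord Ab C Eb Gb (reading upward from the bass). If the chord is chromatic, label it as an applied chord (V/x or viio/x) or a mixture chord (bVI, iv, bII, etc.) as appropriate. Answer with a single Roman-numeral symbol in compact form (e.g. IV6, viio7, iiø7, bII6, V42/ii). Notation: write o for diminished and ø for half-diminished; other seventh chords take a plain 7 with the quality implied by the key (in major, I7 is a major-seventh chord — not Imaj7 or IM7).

Stacked in thirds the chord is Ab-C-Eb-Gb: a dominant seventh chord on Ab.
Ab is not a diatonic chord root with this quality in Cb major, but it lies a perfect fifth above Db (ii), so the chord functions as an applied dominant of ii.

V7/ii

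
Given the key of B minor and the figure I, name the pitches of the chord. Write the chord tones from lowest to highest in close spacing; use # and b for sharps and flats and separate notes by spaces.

Scale degree 1 in B minor is B; here the chord built on it is altered to a major triad. I is the major tonic (Picardy third), borrowed from the parallel major.
So the chord is B-D#-F#.

B D# F#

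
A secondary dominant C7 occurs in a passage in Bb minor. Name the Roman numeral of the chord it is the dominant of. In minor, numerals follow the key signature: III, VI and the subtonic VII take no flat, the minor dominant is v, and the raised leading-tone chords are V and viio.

The chord is a dominant seventh chord on C.
A dominant resolves down a perfect fifth: C → F. In Bb minor, F is scale degree 5, i.e. V.

V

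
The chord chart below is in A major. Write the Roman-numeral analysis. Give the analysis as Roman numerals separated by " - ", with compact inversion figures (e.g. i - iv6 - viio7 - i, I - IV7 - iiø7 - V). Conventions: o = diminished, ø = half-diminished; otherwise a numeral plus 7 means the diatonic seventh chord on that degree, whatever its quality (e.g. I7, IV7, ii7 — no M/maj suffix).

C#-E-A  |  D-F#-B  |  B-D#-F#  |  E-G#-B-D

I6 - ii6 - V/V - V7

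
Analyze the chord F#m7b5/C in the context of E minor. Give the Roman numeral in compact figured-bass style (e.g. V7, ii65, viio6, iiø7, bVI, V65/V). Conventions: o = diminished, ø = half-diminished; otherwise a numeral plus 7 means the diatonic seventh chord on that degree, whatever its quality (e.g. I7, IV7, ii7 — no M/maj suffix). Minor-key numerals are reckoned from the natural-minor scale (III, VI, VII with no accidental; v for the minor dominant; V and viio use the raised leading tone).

iiø43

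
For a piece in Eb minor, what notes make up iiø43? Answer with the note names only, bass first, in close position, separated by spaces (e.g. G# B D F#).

Cb Eb F Ab

In Eb minor, the supertonic is F, and the diatonic chord built there is a half-diminished seventh chord.
That chord is spelled F-Ab-Cb-Eb.
The figured bass 43 indicates second inversion, placing the fifth (Cb) in the bass: Cb-Eb-F-Ab.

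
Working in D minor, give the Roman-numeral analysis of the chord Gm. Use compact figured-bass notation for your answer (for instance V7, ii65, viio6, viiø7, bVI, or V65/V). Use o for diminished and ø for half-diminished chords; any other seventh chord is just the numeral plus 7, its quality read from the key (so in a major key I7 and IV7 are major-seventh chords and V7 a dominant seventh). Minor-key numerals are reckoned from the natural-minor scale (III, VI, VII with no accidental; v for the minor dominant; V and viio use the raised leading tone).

iv

Stacked in thirds the chord is G-Bb-D: a minor triad on G.
In D minor, G is the subdominant; the diatonic minor triad there is iv.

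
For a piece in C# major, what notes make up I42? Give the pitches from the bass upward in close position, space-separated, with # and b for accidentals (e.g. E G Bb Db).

The numeral's case and figure indicate a major seventh chord. In C# major its root, scale degree 1, is C#.
That chord is spelled C#-E#-G#-B#.
The figured bass 42 indicates third inversion, placing the seventh (B#) in the bass: B#-C#-E#-G#.

B# C# E# G#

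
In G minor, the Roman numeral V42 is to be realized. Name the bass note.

V in G minor has root D; the chord is D-F#-A-C.
The figure 42 means third inversion — the seventh is in the bass.

C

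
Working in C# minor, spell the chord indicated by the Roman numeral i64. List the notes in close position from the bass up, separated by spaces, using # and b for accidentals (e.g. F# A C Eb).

The numeral's case and figure indicate a minor triad. In C# minor its root, the first degree, is C#.
Stacking thirds from C# gives C#-E-G#.
With the 64 figure the chord is in second inversion; from the bass G# upward in close position it reads G#-C#-E.

G# C# E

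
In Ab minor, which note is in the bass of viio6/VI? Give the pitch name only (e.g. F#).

Gb

The applied chord viio6/VI is rooted on Eb: Eb-Gb-Bbb.
The figure 6 means first inversion — the third is in the bass.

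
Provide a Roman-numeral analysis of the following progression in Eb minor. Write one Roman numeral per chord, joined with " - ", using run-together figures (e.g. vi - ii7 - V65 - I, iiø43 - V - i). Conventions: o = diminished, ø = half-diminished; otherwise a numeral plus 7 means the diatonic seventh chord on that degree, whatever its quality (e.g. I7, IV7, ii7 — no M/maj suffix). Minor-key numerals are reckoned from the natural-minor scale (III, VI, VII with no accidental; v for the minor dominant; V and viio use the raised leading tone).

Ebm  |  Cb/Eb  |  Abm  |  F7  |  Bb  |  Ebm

Ebm: root Eb is the tonic; minor triad there is i.
Cb/Eb has root Cb, degree 6 in Eb minor, so VI6.
Abm: minor triad on Ab = scale degree 4 → iv.
F7: a dominant seventh chord on F, the applied dominant of V → V7/V.
Bb: root Bb is the dominant; major triad there is V.
Ebm: root Eb is the tonic; minor triad there is i.

i - VI6 - iv - V7/V - V - i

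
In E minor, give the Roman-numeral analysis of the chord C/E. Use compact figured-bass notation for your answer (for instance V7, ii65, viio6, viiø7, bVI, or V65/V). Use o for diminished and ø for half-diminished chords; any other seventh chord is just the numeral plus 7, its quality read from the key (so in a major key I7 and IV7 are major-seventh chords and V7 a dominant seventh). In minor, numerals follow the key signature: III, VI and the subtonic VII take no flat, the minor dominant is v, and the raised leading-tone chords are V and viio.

VI6

Stacked in thirds the chord is C-E-G: a major triad on C.
C is scale degree 6 in E minor, and a major triad on that degree is written VI.
With E in the bass the chord is in first inversion, so the figured bass is 6.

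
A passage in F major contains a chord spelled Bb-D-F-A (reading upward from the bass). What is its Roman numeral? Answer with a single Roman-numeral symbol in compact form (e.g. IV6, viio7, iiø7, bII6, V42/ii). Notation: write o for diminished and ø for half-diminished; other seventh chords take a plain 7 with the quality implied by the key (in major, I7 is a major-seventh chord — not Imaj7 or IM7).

Stacked in thirds the chord is Bb-D-F-A: a major seventh chord on Bb.
In F major, Bb is the subdominant; the diatonic major seventh chord there is IV7.

IV7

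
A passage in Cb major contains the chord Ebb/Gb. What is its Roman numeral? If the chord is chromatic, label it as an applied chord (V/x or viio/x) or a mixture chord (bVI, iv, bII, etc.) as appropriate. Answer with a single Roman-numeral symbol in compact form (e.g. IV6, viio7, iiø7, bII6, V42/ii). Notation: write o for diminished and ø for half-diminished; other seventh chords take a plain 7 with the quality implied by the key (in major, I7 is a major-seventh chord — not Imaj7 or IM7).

bIII6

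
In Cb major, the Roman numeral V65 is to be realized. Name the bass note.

Bb

V in Cb major has root Gb; the chord is Gb-Bb-Db-Fb.
The figure 65 means first inversion — the third is in the bass.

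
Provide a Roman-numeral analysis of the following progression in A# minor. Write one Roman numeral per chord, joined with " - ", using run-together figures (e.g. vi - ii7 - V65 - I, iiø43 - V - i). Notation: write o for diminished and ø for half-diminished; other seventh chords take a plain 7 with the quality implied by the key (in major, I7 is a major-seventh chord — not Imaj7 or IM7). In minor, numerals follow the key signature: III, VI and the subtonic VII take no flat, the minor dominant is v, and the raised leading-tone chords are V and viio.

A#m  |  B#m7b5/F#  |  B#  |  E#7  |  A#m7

A#m has root A#, degree 1 in A# minor, so i.
B#m7b5/F# has root B#, degree 2 in A# minor, so iiø43.
B#: a major triad on B#, the applied dominant of V → V/V.
E#7: root E# is the dominant; dominant seventh chord there is V7.
A#m7 has root A#, degree 1 in A# minor, so i7.

i - iiø43 - V/V - V7 - i7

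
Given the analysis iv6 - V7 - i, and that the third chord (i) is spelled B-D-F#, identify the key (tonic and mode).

B minor

i is given as B-D-F# — a minor triad with root B.
If B is scale degree 1 and the mode makes that degree carry a minor triad, the tonic is B and the mode is minor.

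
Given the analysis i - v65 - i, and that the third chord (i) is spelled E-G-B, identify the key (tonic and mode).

E minor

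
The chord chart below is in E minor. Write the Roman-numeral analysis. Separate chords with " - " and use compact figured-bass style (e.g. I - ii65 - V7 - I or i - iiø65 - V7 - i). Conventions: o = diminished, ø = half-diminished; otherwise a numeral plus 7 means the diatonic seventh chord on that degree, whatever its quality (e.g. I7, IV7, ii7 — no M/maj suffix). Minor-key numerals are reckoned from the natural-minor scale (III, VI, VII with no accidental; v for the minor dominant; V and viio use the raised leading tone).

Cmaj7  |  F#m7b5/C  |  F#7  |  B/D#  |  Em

VI7 - iiø43 - V7/V - V6 - i

Cmaj7: root C is the submediant; major seventh chord there is VI7.
F#m7b5/C has root F#, degree 2 in E minor, so iiø43.
F#7: chromatic; F# is V of V, so V7/V.
B/D#: root B is the dominant; major triad there is V6.
Em: minor triad on E = scale degree 1 → i.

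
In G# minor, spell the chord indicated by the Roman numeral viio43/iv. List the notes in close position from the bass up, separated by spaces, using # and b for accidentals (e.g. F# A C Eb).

F# A B# D#

viio43/iv is a secondary leading-tone chord. The target iv is C# in G# minor; the applied chord is rooted a semitone below, on B#.
Building a fully diminished seventh chord on B# gives B#-D#-F#-A.
The figured bass 43 indicates second inversion, placing the fifth (F#) in the bass: F#-A-B#-D#.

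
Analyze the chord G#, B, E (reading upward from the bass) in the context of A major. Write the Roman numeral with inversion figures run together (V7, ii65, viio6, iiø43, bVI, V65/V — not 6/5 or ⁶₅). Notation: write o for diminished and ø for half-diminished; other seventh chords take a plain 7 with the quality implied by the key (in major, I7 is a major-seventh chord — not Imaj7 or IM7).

The pitches E-G#-B form a major triad rooted on E.
E is scale degree 5 in A major, and a major triad on that degree is written V.
With G# in the bass the chord is in first inversion, so the figured bass is 6.

V6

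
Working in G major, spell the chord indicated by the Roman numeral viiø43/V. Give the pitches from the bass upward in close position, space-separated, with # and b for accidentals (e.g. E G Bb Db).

G B C# E

viiø43/V is a secondary leading-tone chord. The target V is D in G major; the applied chord is rooted a semitone below, on C#.
Building a half-diminished seventh chord on C# gives C#-E-G-B.
The figured bass 43 indicates second inversion, placing the fifth (G) in the bass: G-B-C#-E.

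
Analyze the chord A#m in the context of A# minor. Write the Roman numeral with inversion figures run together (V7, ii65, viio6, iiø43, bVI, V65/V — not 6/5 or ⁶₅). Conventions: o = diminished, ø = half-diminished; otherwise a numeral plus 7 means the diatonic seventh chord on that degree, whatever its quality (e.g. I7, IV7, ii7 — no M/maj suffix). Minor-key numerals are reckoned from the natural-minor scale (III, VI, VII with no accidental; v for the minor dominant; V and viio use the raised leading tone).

i

The pitches A#-C#-E# form a minor triad rooted on A#.
A# is scale degree 1 in A# minor, and a minor triad on that degree is written i.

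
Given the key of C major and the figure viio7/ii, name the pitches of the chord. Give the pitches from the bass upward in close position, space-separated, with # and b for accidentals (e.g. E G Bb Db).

C# E G Bb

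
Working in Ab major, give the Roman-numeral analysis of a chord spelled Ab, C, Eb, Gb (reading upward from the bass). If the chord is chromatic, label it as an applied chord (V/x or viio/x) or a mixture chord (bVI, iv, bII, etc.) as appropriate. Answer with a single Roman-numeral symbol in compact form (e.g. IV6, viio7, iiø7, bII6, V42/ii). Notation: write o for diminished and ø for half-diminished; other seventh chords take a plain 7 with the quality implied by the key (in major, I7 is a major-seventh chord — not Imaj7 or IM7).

V7/IV

The pitches Ab-C-Eb-Gb form a dominant seventh chord rooted on Ab.
Ab is not a diatonic chord root with this quality in Ab major, but it lies a perfect fifth above Db (IV), so the chord functions as an applied dominant of IV.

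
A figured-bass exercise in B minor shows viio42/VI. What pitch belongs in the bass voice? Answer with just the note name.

The applied chord viio42/VI is rooted on F#: F#-A-C-Eb.
The figure 42 means third inversion — the seventh is in the bass.

Eb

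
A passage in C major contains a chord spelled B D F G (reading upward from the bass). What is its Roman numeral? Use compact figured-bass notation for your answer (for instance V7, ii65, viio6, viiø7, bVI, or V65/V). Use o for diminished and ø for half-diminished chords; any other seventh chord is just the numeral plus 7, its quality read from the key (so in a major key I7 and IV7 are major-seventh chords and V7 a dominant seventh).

V65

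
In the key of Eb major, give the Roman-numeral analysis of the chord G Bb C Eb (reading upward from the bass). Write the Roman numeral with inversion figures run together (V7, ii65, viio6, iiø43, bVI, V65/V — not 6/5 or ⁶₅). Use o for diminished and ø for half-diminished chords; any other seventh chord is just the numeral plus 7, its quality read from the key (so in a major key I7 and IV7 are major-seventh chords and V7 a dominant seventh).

vi43

Stacked in thirds the chord is C-Eb-G-Bb: a minor seventh chord on C.
C is scale degree 6 in Eb major, and a minor seventh chord on that degree is written vi7.
With G in the bass the chord is in second inversion, so the figured bass is 43.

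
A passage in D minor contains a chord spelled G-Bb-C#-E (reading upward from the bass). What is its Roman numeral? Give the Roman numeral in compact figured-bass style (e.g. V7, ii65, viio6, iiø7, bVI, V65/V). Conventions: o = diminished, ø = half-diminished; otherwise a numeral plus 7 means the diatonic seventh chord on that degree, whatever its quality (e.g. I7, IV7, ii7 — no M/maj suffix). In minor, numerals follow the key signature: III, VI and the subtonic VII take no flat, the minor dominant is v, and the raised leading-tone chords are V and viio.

Stacked in thirds the chord is C#-E-G-Bb: a fully diminished seventh chord on C#.
In D minor, C# is the leading tone; the diatonic fully diminished seventh chord there is viio7.
With G in the bass the chord is in second inversion, so the figured bass is 43.

viio43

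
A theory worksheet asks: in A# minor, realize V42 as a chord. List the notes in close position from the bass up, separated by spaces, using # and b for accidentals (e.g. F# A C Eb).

D# E# G## B#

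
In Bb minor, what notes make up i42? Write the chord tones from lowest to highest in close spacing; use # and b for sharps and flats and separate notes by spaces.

Ab Bb Db F

In Bb minor, the first degree is Bb, and the diatonic chord built there is a minor seventh chord.
That chord is spelled Bb-Db-F-Ab.
The figured bass 42 indicates third inversion, placing the seventh (Ab) in the bass: Ab-Bb-Db-F.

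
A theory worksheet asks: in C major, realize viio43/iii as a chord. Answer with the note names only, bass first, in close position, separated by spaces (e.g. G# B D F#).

A C D# F#

viio43/iii is a secondary leading-tone chord. The target iii is E in C major; the applied chord is rooted a semitone below, on D#.
Building a fully diminished seventh chord on D# gives D#-F#-A-C.
The figured bass 43 indicates second inversion, placing the fifth (A) in the bass: A-C-D#-F#.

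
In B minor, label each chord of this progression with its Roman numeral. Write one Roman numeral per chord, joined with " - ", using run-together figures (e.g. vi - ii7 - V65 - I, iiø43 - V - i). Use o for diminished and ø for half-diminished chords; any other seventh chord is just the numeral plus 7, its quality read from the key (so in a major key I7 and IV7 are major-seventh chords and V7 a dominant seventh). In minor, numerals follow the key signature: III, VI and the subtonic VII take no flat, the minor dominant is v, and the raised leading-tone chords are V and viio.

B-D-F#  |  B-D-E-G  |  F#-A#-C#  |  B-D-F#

i - iv43 - V - i

B-D-F#: minor triad on B = scale degree 1 → i.
B-D-E-G has root E, degree 4 in B minor, so iv43.
F#-A#-C#: root F# is the dominant; major triad there is V.
B-D-F#: minor triad on B = scale degree 1 → i.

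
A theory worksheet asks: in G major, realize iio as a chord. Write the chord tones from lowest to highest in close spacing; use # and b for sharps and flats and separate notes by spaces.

A C Eb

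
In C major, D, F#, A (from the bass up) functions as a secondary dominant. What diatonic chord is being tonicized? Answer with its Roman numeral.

V

The chord is a major triad on D.
A dominant resolves down a perfect fifth: D → G. In C major, G is scale degree 5, i.e. V.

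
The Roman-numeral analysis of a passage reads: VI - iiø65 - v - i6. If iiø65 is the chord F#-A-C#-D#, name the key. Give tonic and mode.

The chord D#m7b5/F# is a half-diminished seventh chord rooted on D#; its label is iiø65.
If D# is scale degree 2 and the mode makes that degree carry a half-diminished seventh chord, the tonic is C# and the mode is minor.

C# minor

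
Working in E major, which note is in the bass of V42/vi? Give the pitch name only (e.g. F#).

The applied chord V42/vi is rooted on G#: G#-B#-D#-F#.
The figure 42 means third inversion — the seventh is in the bass.

F#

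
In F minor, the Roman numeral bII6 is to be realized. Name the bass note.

bII in F minor has root Gb; the chord is Gb-Bb-Db.
The figure 6 means first inversion — the third is in the bass.

Bb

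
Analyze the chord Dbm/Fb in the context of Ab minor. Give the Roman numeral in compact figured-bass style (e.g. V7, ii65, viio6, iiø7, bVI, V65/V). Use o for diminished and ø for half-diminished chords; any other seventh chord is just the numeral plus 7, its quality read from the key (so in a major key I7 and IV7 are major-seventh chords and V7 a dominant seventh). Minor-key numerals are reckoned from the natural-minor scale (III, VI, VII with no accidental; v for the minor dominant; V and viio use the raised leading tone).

Stacked in thirds the chord is Db-Fb-Ab: a minor triad on Db.
In Ab minor, Db is the subdominant; the diatonic minor triad there is iv.
With Fb in the bass the chord is in first inversion, so the figured bass is 6.

iv6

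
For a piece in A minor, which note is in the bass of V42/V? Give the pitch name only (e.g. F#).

The applied chord V42/V is rooted on B: B-D#-F#-A.
The figure 42 means third inversion — the seventh is in the bass.

A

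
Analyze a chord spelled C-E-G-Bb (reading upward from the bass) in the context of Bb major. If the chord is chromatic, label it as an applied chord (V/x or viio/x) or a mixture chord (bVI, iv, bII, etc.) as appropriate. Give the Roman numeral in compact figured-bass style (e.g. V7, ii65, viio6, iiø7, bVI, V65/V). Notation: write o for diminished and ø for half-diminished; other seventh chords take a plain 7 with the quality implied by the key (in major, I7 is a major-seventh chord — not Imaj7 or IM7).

Stacked in thirds the chord is C-E-G-Bb: a dominant seventh chord on C.
C is not a diatonic chord root with this quality in Bb major, but it lies a perfect fifth above F (V), so the chord functions as an applied dominant of V.

V7/V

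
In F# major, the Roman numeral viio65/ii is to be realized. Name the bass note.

A#

The applied chord viio65/ii is rooted on F##: F##-A#-C#-E.
The figure 65 means first inversion — the third is in the bass.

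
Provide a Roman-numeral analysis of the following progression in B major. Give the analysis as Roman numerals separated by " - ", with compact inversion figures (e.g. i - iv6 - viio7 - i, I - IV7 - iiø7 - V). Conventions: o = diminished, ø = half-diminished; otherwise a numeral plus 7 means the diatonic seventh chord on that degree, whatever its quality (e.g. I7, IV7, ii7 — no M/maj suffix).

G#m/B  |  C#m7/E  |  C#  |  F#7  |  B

G#m/B: root G# is the submediant; minor triad there is vi6.
C#m7/E: minor seventh chord on C# = scale degree 2 → ii65.
C#: a major triad on C#, the applied dominant of V → V/V.
F#7: dominant seventh chord on F# = scale degree 5 → V7.
B has root B, degree 1 in B major, so I.

vi6 - ii65 - V/V - V7 - I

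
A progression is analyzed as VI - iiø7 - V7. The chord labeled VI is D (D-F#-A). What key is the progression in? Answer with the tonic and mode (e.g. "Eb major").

F# minor

The anchor chord is a major triad on D, labeled VI.
VI on D implies D is the submediant; that puts the tonic at F#, and the uppercase numeral fits minor mode.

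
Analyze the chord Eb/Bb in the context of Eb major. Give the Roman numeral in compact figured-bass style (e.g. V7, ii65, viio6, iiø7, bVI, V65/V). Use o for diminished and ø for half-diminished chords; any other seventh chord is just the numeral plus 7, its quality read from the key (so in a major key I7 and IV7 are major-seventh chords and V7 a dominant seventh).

I64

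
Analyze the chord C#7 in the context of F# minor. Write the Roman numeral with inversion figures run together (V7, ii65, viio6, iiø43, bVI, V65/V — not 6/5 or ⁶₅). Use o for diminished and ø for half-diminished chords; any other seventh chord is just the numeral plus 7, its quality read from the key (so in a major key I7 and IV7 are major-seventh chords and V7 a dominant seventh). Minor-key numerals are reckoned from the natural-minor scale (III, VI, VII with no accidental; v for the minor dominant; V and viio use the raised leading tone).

V7

Stacked in thirds the chord is C#-E#-G#-B: a dominant seventh chord on C#.
In F# minor, C# is the dominant; the diatonic dominant seventh chord there is V7.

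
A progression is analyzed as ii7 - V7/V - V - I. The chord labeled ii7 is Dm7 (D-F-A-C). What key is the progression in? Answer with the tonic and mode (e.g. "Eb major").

C major

The anchor chord is a minor seventh chord on D, labeled ii7.
If D is scale degree 2 and the mode makes that degree carry a minor seventh chord, the tonic is C and the mode is major.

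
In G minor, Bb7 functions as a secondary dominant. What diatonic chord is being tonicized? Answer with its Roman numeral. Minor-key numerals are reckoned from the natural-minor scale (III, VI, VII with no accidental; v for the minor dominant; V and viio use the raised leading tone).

The chord is a dominant seventh chord on Bb.
A dominant resolves down a perfect fifth: Bb → Eb. In G minor, Eb is scale degree 6, i.e. VI.

VI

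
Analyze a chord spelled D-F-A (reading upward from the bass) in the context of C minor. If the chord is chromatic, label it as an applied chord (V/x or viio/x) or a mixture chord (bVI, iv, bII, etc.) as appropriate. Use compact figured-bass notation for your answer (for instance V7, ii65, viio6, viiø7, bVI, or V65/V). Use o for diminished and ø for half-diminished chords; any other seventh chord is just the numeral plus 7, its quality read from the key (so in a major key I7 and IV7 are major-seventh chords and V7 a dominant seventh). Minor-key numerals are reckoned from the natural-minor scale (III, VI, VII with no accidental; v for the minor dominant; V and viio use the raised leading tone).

Stacked in thirds the chord is D-F-A: a minor triad on D.
D is the second degree of C minor. This is the minor supertonic, borrowed from the parallel major (the Dorian ii).

ii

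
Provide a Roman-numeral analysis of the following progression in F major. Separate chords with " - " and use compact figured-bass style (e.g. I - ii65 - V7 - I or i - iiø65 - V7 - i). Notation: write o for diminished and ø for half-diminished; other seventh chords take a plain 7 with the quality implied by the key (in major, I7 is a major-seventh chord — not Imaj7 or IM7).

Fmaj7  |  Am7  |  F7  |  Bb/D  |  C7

Fmaj7: root F is the tonic; major seventh chord there is I7.
Am7: minor seventh chord on A = scale degree 3 → iii7.
F7: a dominant seventh chord on F, the applied dominant of IV → V7/IV.
Bb/D has root Bb, degree 4 in F major, so IV6.
C7: dominant seventh chord on C = scale degree 5 → V7.

I7 - iii7 - V7/IV - IV6 - V7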